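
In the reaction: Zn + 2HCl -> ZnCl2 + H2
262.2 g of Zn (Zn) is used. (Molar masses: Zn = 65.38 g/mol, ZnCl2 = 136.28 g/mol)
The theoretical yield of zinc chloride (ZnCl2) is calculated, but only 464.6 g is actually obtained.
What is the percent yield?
Moles of Zn = 262.2 g ÷ 65.38 g/mol = 4.0104 mol
Mole ratio: 1 mol ZnCl2 / 1 mol Zn
Moles of ZnCl2 = 4.0104 × (1/1) = 4.0104 mol
Theoretical yield = 4.0104 mol × 136.28 g/mol = 546.54 g
Actual yield = 464.6 g
Percent yield = (464.6 / 546.54) × 100% = 85.0%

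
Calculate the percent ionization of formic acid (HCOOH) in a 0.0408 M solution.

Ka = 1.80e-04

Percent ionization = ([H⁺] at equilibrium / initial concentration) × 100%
Percent ionization = 6.43%

Let x = [H⁺]. Ka = x²/(C - x) ⇒ x² + (1.80e-04)x - (1.80e-04)(0.0408) = 0. x = 2.6215e-03. Percent = (2.6215e-03/0.0408) × 100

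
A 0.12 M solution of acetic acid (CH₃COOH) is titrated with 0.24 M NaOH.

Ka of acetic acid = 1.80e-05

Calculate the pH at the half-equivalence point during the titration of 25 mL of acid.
pH = pKa = 4.74

At the half-equivalence point, [HA] = [A⁻], so by Henderson–Hasselbalch pH = pKa + log(1) = pKa.
pKa = −log(1.80e-05) = 4.74.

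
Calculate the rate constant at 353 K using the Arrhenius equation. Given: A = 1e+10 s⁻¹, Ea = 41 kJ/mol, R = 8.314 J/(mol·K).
8.57e+03 s⁻¹

k = A·exp(-Ea/(R·T)) = 1e+10·exp(-41000/(8.314·353)) = 1e+10·exp(-13.9701) = 1e+10·8.5678e-07 = 8.57e+03 s⁻¹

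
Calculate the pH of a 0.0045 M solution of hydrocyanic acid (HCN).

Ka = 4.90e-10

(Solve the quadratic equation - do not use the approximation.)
pH = 5.83

x² + Ka×x - Ka×C = 0. Using quadratic formula: [H⁺] = 1.4847e-06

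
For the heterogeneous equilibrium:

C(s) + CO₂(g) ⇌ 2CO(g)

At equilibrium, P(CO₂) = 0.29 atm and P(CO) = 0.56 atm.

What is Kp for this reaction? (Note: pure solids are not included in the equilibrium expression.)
K_p = 1.081

Solid C is excluded.
Kp = P(CO)²/P(CO₂) = (0.56)²/0.29 = 0.3136/0.29 = 1.081.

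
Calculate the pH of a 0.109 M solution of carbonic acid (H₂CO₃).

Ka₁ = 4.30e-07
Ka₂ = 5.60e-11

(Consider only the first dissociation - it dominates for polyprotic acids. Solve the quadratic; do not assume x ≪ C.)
pH = 3.66

x² + Ka₁·x − Ka₁·C = 0 with Ka₁ = 4.30e-07, C = 0.109.
x = (−Ka₁ + √(Ka₁² + 4·Ka₁·C))/2 = 2.1628e-04 M, so pH = 3.66.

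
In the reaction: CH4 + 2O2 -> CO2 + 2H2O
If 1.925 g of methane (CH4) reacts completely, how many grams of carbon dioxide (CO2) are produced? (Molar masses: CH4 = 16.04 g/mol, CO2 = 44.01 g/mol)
Moles of CH4 = 1.925 g ÷ 16.04 g/mol = 0.120012 mol
Mole ratio: 1 mol CO2 / 1 mol CH4
Moles of CO2 = 0.120012 × (1/1) = 0.120012 mol
Mass of CO2 = 0.120012 mol × 44.01 g/mol = 5.282 g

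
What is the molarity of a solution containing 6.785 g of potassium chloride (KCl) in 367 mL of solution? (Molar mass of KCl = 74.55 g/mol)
Moles of KCl = 6.785 g ÷ 74.55 g/mol = 0.0910127 mol
Volume = 367 mL = 0.367 L
Molarity = 0.0910127 mol ÷ 0.367 L = 0.248 M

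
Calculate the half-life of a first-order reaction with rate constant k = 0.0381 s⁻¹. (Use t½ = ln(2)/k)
18.19 s

t½ = ln(2)/k = 0.6931/0.0381 = 18.19 s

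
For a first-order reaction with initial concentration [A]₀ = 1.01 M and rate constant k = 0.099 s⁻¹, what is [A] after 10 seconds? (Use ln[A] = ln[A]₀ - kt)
0.3753 M

ln[A] = ln[A]₀ - k·t = ln(1.01) - (0.099)·(10) = 0.0100 - 0.9900 = -0.9800
[A] = e^(-0.9800) = 0.3753 M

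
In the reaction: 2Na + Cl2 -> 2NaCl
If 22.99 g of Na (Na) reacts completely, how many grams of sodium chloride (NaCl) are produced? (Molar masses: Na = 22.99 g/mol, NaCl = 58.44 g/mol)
Moles of Na = 22.99 g ÷ 22.99 g/mol = 1 mol
Mole ratio: 2 mol NaCl / 2 mol Na
Moles of NaCl = 1 × (2/2) = 1 mol
Mass of NaCl = 1 mol × 58.44 g/mol = 58.44 g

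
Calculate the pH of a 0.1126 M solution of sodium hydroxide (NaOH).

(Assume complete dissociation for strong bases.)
pH = 13.05

[OH⁻] = 0.1126 M for strong base. pOH = -log[OH⁻] = 0.95, pH = 14 - pOH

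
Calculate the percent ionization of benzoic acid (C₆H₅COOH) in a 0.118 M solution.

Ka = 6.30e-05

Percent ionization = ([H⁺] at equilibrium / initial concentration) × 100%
Percent ionization = 2.28%

Let x = [H⁺]. Ka = x²/(C - x) ⇒ x² + (6.30e-05)x - (6.30e-05)(0.118) = 0. x = 2.6952e-03. Percent = (2.6952e-03/0.118) × 100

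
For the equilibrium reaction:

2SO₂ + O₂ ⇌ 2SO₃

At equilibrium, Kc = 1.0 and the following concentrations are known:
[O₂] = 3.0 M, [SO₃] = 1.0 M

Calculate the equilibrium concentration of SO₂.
[SO₂] = 0.5774 M

Kc = ([SO₃]^2) / ([SO₂]^2 × [O₂]) = 1.0
[SO₂]^2 = (product terms)/(Kc · other reactant terms) = 1 / (1.0 · 3) = 0.33333
[SO₂] = (0.33333)^(1/2) = 0.5774 M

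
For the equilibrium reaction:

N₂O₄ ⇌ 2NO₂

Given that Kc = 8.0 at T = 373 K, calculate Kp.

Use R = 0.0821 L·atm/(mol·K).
K_p = 244.9864

Δn = (moles gaseous products) − (moles gaseous reactants) = 1
T = 373 K; RT = 0.0821 × 373 = 30.6233
Kp = Kc·(RT)^Δn = 8.0 × (30.6233)^1 = 8.0 × 30.6233 = 244.9864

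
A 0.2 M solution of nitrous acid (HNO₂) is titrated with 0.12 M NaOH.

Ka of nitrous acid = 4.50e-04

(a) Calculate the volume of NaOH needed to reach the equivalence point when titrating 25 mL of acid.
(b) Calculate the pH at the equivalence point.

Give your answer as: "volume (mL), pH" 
V = 41.7 mL, pH = 8.11

(a) At equivalence: moles acid = moles base.
moles acid = 0.2 × 0.025 = 0.005 mol; V_NaOH = 0.005/0.12 = 0.04167 L = 41.7 mL.
(b) At equivalence, all acid → conjugate base A⁻ at [A⁻] = 0.005/0.06667 = 0.075 M.
Kb = Kw/Ka = 1.0e-14/4.50e-04 = 2.222e-11; [OH⁻] = √(Kb·[A⁻]) = 1.291e-06; pOH = 5.89; pH = 14 − pOH = 8.11.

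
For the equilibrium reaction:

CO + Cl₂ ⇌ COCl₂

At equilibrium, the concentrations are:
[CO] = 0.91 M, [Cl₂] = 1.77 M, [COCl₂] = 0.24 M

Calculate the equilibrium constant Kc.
K_c = 0.1490

Kc = ([COCl₂]) / ([CO] × [Cl₂])
   = ((0.24)) / ((0.91)·(1.77))
   = 0.24 / 1.6107 = 0.1490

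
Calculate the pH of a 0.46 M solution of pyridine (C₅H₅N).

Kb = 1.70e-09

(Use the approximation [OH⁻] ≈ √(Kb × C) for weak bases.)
pH = 9.45

[OH⁻] = √(Kb × C) = √(1.70e-09 × 0.46) = 2.7964e-05. pOH = 4.55, pH = 14 - pOH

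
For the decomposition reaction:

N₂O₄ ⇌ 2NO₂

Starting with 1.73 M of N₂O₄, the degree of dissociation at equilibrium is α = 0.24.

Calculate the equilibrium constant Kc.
K_c = 0.5245

x = α·[A]₀ = 0.24 × 1.73 = 0.4152 M dissociated.
At eq: [N₂O₄] = 1.73 − 0.4152 = 1.315 M; [NO₂] = 2x = 0.8304 M.
Kc = [NO₂]²/[N₂O₄] = (0.8304)²/1.315 = 0.5245.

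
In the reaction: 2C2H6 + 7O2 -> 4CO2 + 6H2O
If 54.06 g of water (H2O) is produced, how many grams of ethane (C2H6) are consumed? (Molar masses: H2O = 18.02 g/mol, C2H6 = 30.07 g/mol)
Moles of H2O = 54.06 g ÷ 18.02 g/mol = 3 mol
Mole ratio: 2 mol C2H6 / 6 mol H2O
Moles of C2H6 = 3 × (2/6) = 1 mol
Mass of C2H6 = 1 mol × 30.07 g/mol = 30.07 g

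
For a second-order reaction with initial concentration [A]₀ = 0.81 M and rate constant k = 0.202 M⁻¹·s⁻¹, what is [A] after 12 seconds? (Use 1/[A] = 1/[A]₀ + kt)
0.2733 M

1/[A] = 1/[A]₀ + k·t = 1/0.81 + (0.202)·(12) = 1.2346 + 2.4240 = 3.6586
[A] = 1/3.6586 = 0.2733 M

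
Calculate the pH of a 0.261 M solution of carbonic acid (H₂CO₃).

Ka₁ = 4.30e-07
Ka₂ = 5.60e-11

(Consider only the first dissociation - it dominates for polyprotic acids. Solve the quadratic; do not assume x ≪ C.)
pH = 3.48

x² + Ka₁·x − Ka₁·C = 0 with Ka₁ = 4.30e-07, C = 0.261.
x = (−Ka₁ + √(Ka₁² + 4·Ka₁·C))/2 = 3.3479e-04 M, so pH = 3.48.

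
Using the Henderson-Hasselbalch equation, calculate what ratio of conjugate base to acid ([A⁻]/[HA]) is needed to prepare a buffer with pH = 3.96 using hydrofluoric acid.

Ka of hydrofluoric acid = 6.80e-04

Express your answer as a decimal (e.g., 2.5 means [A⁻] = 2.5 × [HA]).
[A⁻]/[HA] = 6.202

pKa = −log(6.80e-04) = 3.1675. pH = pKa + log([A⁻]/[HA]). 3.96 = 3.1675 + log(ratio). log(ratio) = 3.96 − 3.1675 = 0.7925. ratio = 10^(0.7925) = 6.202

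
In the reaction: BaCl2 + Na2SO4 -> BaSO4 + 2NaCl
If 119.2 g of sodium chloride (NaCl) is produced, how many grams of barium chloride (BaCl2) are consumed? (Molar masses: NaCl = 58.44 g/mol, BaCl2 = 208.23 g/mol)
Moles of NaCl = 119.2 g ÷ 58.44 g/mol = 2.0397 mol
Mole ratio: 1 mol BaCl2 / 2 mol NaCl
Moles of BaCl2 = 2.0397 × (1/2) = 1.01985 mol
Mass of BaCl2 = 1.01985 mol × 208.23 g/mol = 212.4 g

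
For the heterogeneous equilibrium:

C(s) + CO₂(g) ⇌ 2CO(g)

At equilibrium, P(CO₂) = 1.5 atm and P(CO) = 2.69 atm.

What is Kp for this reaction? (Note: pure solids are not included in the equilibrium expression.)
K_p = 4.824

Solid C is excluded.
Kp = P(CO)²/P(CO₂) = (2.69)²/1.5 = 7.236/1.5 = 4.824.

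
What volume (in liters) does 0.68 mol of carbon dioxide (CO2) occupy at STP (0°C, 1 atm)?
At STP, 1 mol of gas occupies 22.4 L
Volume = 0.68 mol × 22.4 L/mol = 15.23 L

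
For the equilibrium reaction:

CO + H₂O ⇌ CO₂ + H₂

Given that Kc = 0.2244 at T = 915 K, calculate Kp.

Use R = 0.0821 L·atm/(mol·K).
K_p = 0.2244

Δn = (moles gaseous products) − (moles gaseous reactants) = 0
T = 915 K; RT = 0.0821 × 915 = 75.1215
Kp = Kc·(RT)^Δn = 0.2244 × (75.1215)^0 = 0.2244 × 1 = 0.2244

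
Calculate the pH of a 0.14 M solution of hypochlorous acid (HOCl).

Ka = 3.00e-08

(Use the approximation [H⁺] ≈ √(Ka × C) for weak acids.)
pH = 4.19

[H⁺] = √(Ka × C) = √(3.00e-08 × 0.14) = 6.4807e-05. pH = -log(6.4807e-05)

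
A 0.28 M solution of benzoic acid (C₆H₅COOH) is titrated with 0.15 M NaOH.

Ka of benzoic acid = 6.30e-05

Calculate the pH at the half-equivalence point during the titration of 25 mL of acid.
pH = pKa = 4.20

At the half-equivalence point, [HA] = [A⁻], so by Henderson–Hasselbalch pH = pKa + log(1) = pKa.
pKa = −log(6.30e-05) = 4.20.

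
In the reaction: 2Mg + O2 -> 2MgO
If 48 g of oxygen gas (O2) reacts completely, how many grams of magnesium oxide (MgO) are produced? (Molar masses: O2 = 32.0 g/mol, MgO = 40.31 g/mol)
Moles of O2 = 48 g ÷ 32.0 g/mol = 1.5 mol
Mole ratio: 2 mol MgO / 1 mol O2
Moles of MgO = 1.5 × (2/1) = 3 mol
Mass of MgO = 3 mol × 40.31 g/mol = 120.9 g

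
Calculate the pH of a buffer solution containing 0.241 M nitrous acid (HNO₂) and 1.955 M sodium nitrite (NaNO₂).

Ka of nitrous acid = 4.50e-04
pH = 4.26

pKa = -log(4.50e-04) = 3.35. pH = pKa + log([A⁻]/[HA]) = 3.35 + log(1.955/0.241)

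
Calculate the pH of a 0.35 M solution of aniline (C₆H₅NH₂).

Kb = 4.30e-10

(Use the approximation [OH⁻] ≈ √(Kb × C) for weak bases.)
pH = 9.09

[OH⁻] = √(Kb × C) = √(4.30e-10 × 0.35) = 1.2268e-05. pOH = 4.91, pH = 14 - pOH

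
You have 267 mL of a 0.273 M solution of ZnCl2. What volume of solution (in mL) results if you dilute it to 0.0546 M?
Using M₁V₁ = M₂V₂:
0.273 × 267 = 0.0546 × V₂
V₂ = (0.273 × 267) / 0.0546 = 1335 mL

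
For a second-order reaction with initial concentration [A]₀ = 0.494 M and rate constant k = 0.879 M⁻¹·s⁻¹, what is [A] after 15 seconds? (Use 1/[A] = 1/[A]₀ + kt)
0.0657 M

1/[A] = 1/[A]₀ + k·t = 1/0.494 + (0.879)·(15) = 2.0243 + 13.1850 = 15.2093
[A] = 1/15.2093 = 0.0657 M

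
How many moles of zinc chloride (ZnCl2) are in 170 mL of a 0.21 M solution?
Moles = Molarity × Volume (L)
Moles = 0.21 M × 0.17 L = 0.0357 mol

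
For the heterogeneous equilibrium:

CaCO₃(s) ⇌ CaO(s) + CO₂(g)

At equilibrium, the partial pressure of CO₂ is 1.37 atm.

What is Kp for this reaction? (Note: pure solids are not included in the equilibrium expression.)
K_p = 1.37

Solids (CaCO₃, CaO) have activity 1 and are excluded.
Kp = P(CO₂) = 1.37.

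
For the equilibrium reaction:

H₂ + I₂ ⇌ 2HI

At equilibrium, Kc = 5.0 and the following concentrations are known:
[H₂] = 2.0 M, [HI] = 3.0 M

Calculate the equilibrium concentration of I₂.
[I₂] = 0.9000 M

Kc = ([HI]^2) / ([H₂] × [I₂]) = 5.0
[I₂]^1 = (product terms)/(Kc · other reactant terms) = 9 / (5.0 · 2) = 0.9
[I₂] = 0.9000 M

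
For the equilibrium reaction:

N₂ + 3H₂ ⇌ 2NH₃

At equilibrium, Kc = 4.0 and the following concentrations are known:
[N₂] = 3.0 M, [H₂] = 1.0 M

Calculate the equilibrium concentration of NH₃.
[NH₃] = 3.4641 M

Kc = ([NH₃]^2) / ([N₂] × [H₂]^3) = 4.0
[NH₃]^2 = Kc · (reactant terms)/(other product terms) = 4.0 · 3 / 1 = 12
[NH₃] = (12)^(1/2) = 3.4641 M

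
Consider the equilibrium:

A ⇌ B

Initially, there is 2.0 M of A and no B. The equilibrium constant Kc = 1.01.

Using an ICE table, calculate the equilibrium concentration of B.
[B] = 1.005 M

ICE: [A] = 2.0 − x, [B] = x.
Kc = x/(2.0 − x) = 1.01 ⇒ x = 1.01·2.0/(1 + 1.01) = 2.02/2.01 = 1.005.
[B] = x = 1.005 M.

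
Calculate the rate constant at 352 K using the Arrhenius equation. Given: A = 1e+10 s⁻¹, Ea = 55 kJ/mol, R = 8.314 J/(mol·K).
6.89e+01 s⁻¹

k = A·exp(-Ea/(R·T)) = 1e+10·exp(-55000/(8.314·352)) = 1e+10·exp(-18.7936) = 1e+10·6.8872e-09 = 6.89e+01 s⁻¹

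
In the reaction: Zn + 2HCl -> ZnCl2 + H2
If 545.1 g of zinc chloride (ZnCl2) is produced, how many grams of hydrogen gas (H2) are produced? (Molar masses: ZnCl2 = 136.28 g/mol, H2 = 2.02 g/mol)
Moles of ZnCl2 = 545.1 g ÷ 136.28 g/mol = 3.99985 mol
Mole ratio: 1 mol H2 / 1 mol ZnCl2
Moles of H2 = 3.99985 × (1/1) = 3.99985 mol
Mass of H2 = 3.99985 mol × 2.02 g/mol = 8.08 g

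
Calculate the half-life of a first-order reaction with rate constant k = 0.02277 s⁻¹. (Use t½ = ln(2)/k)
30.44 s

t½ = ln(2)/k = 0.6931/0.02277 = 30.44 s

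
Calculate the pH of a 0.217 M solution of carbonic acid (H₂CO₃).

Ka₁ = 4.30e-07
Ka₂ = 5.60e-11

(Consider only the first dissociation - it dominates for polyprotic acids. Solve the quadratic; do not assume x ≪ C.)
pH = 3.52

x² + Ka₁·x − Ka₁·C = 0 with Ka₁ = 4.30e-07, C = 0.217.
x = (−Ka₁ + √(Ka₁² + 4·Ka₁·C))/2 = 3.0525e-04 M, so pH = 3.52.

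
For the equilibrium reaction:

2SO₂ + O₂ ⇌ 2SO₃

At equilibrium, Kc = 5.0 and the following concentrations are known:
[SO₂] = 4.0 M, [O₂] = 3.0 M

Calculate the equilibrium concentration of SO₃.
[SO₃] = 15.4919 M

Kc = ([SO₃]^2) / ([SO₂]^2 × [O₂]) = 5.0
[SO₃]^2 = Kc · (reactant terms)/(other product terms) = 5.0 · 48 / 1 = 240
[SO₃] = (240)^(1/2) = 15.4919 M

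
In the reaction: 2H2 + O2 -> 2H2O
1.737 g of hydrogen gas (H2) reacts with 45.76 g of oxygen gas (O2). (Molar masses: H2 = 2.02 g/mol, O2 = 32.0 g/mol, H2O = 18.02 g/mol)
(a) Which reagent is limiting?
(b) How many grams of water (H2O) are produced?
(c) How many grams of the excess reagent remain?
(a) H2, (b) 15.5 g, (c) 32 g

Moles of H2 = 1.737 g ÷ 2.02 g/mol = 0.859901 mol
Moles of O2 = 45.76 g ÷ 32.0 g/mol = 1.43 mol
Moles ÷ coefficient: H2: 0.859901/2 = 0.43, O2: 1.43/1 = 1.43
(a) H2 has the smaller value, so H2 is the limiting reagent.
(b) Moles of H2O = 0.859901 mol H2 × (2/2) = 0.859901 mol; mass = 0.859901 mol × 18.02 g/mol = 15.5 g
(c) O2 consumed = 0.859901 × (1/2) = 0.42995 mol; remaining = 1.43 − 0.42995 = 1.00005 mol; mass = 1.00005 mol × 32.0 g/mol = 32 g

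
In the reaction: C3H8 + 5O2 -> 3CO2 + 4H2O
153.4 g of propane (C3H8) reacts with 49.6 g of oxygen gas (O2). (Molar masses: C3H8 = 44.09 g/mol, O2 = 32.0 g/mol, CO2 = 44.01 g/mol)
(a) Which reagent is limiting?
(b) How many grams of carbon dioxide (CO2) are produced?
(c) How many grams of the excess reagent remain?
(a) O2, (b) 40.93 g, (c) 139.7 g

Moles of C3H8 = 153.4 g ÷ 44.09 g/mol = 3.47925 mol
Moles of O2 = 49.6 g ÷ 32.0 g/mol = 1.55 mol
Moles ÷ coefficient: C3H8: 3.47925/1 = 3.479, O2: 1.55/5 = 0.31
(a) O2 has the smaller value, so O2 is the limiting reagent.
(b) Moles of CO2 = 1.55 mol O2 × (3/5) = 0.93 mol; mass = 0.93 mol × 44.01 g/mol = 40.93 g
(c) C3H8 consumed = 1.55 × (1/5) = 0.31 mol; remaining = 3.47925 − 0.31 = 3.16925 mol; mass = 3.16925 mol × 44.09 g/mol = 139.7 g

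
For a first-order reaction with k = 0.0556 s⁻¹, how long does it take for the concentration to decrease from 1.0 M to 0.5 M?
12.47 s

From ln[A] = ln[A]₀ - k·t: t = ln([A]₀/[A])/k = ln(1.0/0.5)/0.0556 = ln(2.0000)/0.0556 = 0.6931/0.0556 = 12.47 s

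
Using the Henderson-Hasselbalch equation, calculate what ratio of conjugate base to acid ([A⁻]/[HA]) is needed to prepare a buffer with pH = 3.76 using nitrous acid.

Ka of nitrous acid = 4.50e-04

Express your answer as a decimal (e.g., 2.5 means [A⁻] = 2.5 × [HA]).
[A⁻]/[HA] = 2.589

pKa = −log(4.50e-04) = 3.3468. pH = pKa + log([A⁻]/[HA]). 3.76 = 3.3468 + log(ratio). log(ratio) = 3.76 − 3.3468 = 0.4132. ratio = 10^(0.4132) = 2.589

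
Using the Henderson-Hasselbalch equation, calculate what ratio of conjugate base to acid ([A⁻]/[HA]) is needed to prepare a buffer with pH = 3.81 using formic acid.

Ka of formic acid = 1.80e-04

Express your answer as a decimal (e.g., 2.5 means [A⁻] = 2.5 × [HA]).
[A⁻]/[HA] = 1.162

pKa = −log(1.80e-04) = 3.7447. pH = pKa + log([A⁻]/[HA]). 3.81 = 3.7447 + log(ratio). log(ratio) = 3.81 − 3.7447 = 0.0653. ratio = 10^(0.0653) = 1.162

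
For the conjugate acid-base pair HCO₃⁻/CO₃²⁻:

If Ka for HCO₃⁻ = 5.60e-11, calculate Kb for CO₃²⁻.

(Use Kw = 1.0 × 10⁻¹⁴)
K_b = 1.79e-04

Conjugate acid-base pairs differ by one H⁺. Ka × Kb = Kw for a conjugate pair.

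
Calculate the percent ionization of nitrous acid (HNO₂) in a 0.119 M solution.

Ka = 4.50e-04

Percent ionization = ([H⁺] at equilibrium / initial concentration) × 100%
Percent ionization = 5.96%

Let x = [H⁺]. Ka = x²/(C - x) ⇒ x² + (4.50e-04)x - (4.50e-04)(0.119) = 0. x = 7.0962e-03. Percent = (7.0962e-03/0.119) × 100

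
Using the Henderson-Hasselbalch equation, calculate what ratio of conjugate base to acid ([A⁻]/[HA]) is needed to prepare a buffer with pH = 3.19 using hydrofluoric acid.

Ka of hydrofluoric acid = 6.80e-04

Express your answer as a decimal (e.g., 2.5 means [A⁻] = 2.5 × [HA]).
[A⁻]/[HA] = 1.053

pKa = −log(6.80e-04) = 3.1675. pH = pKa + log([A⁻]/[HA]). 3.19 = 3.1675 + log(ratio). log(ratio) = 3.19 − 3.1675 = 0.0225. ratio = 10^(0.0225) = 1.053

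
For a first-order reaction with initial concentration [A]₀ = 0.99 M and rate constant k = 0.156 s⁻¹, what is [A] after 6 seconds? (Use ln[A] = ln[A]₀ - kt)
0.3883 M

ln[A] = ln[A]₀ - k·t = ln(0.99) - (0.156)·(6) = -0.0101 - 0.9360 = -0.9461
[A] = e^(-0.9461) = 0.3883 M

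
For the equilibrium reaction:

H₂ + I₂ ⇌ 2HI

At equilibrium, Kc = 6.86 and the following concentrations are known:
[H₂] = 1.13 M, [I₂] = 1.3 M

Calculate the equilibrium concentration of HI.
[HI] = 3.1745 M

Kc = ([HI]^2) / ([H₂] × [I₂]) = 6.86
[HI]^2 = Kc · (reactant terms)/(other product terms) = 6.86 · 1.469 / 1 = 10.077
[HI] = (10.077)^(1/2) = 3.1745 M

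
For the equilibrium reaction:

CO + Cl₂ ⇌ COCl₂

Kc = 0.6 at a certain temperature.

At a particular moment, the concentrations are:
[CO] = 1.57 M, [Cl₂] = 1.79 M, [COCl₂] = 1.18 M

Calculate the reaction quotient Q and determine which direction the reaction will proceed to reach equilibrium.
Q = 0.420, Q < K, reaction proceeds forward (toward products)

Q = ([COCl₂]) / ([CO] × [Cl₂])
  = ((1.18)) / ((1.57)·(1.79)) = 1.18/2.8103 = 0.4199
Since Q = 0.4199 < Kc = 0.6, the reaction proceeds forward (toward products) to reach equilibrium.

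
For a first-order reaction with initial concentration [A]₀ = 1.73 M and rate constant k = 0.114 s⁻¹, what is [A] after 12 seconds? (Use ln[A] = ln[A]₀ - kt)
0.4405 M

ln[A] = ln[A]₀ - k·t = ln(1.73) - (0.114)·(12) = 0.5481 - 1.3680 = -0.8199
[A] = e^(-0.8199) = 0.4405 M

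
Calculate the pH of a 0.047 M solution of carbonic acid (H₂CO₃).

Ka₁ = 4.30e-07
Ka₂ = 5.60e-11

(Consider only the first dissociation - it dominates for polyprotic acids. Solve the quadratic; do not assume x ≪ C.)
pH = 3.85

x² + Ka₁·x − Ka₁·C = 0 with Ka₁ = 4.30e-07, C = 0.047.
x = (−Ka₁ + √(Ka₁² + 4·Ka₁·C))/2 = 1.4195e-04 M, so pH = 3.85.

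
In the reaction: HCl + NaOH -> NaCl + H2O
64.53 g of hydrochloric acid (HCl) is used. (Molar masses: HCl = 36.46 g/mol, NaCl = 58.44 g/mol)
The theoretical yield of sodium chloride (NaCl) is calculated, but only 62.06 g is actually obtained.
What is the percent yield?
Moles of HCl = 64.53 g ÷ 36.46 g/mol = 1.76988 mol
Mole ratio: 1 mol NaCl / 1 mol HCl
Moles of NaCl = 1.76988 × (1/1) = 1.76988 mol
Theoretical yield = 1.76988 mol × 58.44 g/mol = 103.43 g
Actual yield = 62.06 g
Percent yield = (62.06 / 103.43) × 100% = 60.0%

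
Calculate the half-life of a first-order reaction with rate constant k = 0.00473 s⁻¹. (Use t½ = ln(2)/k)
146.54 s

t½ = ln(2)/k = 0.6931/0.00473 = 146.54 s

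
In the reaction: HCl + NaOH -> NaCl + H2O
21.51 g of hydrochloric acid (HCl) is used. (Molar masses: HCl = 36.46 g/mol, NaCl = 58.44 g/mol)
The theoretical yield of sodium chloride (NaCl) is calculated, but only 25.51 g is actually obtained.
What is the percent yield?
Moles of HCl = 21.51 g ÷ 36.46 g/mol = 0.589962 mol
Mole ratio: 1 mol NaCl / 1 mol HCl
Moles of NaCl = 0.589962 × (1/1) = 0.589962 mol
Theoretical yield = 0.589962 mol × 58.44 g/mol = 34.477 g
Actual yield = 25.51 g
Percent yield = (25.51 / 34.477) × 100% = 74.0%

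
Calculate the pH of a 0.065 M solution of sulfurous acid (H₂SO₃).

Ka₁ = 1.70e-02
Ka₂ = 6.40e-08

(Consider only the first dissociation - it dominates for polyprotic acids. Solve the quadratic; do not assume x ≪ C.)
pH = 1.59

x² + Ka₁·x − Ka₁·C = 0 with Ka₁ = 1.70e-02, C = 0.065.
x = (−Ka₁ + √(Ka₁² + 4·Ka₁·C))/2 = 2.5811e-02 M, so pH = 1.59.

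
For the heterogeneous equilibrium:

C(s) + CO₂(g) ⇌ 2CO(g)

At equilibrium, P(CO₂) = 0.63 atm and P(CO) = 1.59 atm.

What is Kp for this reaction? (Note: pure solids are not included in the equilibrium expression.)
K_p = 4.013

Solid C is excluded.
Kp = P(CO)²/P(CO₂) = (1.59)²/0.63 = 2.528/0.63 = 4.013.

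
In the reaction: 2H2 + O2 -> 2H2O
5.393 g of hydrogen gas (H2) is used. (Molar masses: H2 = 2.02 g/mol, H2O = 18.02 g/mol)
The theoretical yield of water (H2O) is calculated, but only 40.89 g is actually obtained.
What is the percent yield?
Moles of H2 = 5.393 g ÷ 2.02 g/mol = 2.6698 mol
Mole ratio: 2 mol H2O / 2 mol H2
Moles of H2O = 2.6698 × (2/2) = 2.6698 mol
Theoretical yield = 2.6698 mol × 18.02 g/mol = 48.11 g
Actual yield = 40.89 g
Percent yield = (40.89 / 48.11) × 100% = 85.0%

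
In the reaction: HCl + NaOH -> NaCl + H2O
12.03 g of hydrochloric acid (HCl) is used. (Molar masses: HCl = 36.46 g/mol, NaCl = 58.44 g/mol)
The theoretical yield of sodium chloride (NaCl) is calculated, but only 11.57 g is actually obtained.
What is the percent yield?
Moles of HCl = 12.03 g ÷ 36.46 g/mol = 0.329951 mol
Mole ratio: 1 mol NaCl / 1 mol HCl
Moles of NaCl = 0.329951 × (1/1) = 0.329951 mol
Theoretical yield = 0.329951 mol × 58.44 g/mol = 19.282 g
Actual yield = 11.57 g
Percent yield = (11.57 / 19.282) × 100% = 60.0%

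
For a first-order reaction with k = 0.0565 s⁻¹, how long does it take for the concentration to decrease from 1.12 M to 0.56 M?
12.27 s

From ln[A] = ln[A]₀ - k·t: t = ln([A]₀/[A])/k = ln(1.12/0.56)/0.0565 = ln(2.0000)/0.0565 = 0.6931/0.0565 = 12.27 s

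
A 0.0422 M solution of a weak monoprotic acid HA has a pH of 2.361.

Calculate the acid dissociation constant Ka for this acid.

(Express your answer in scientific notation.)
K_a = 5.01e-04

[H⁺] = 10^(−pH) = 10^(−2.361) = 4.355e-03 M. For HA ⇌ H⁺ + A⁻, Ka = x²/(C − x) = (4.355e-03)²/(0.0422 − 4.355e-03) = 5.01e-04.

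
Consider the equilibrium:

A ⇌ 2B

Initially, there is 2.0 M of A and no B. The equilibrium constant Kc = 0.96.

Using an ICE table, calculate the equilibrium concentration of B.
[B] = 1.166 M

ICE: [A] = 2.0 − x, [B] = 2x.
Kc = (2x)²/(2.0 − x) = 0.96 ⇒ 4x² + 0.96x − 1.92 = 0.
x = (−0.96 + √(0.96² + 4·4·1.92))/(2·4) = (−0.96 + √31.642)/8 = 0.58314.
[B] = 2x = 1.166 M.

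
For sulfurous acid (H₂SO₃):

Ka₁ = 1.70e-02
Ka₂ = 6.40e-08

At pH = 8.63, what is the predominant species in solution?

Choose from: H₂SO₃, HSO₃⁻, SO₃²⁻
SO₃²⁻

pKa1 = 1.77, pKa2 = 7.19. Each pKa is the crossover between adjacent species; pH = 8.63 lies in the region where SO₃²⁻ predominates.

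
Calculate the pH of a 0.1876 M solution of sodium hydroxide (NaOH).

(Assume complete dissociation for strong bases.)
pH = 13.27

[OH⁻] = 0.1876 M for strong base. pOH = -log[OH⁻] = 0.73, pH = 14 - pOH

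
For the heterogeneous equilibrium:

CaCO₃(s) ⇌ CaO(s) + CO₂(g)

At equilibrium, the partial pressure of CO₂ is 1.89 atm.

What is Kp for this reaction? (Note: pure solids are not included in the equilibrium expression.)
K_p = 1.89

Solids (CaCO₃, CaO) have activity 1 and are excluded.
Kp = P(CO₂) = 1.89.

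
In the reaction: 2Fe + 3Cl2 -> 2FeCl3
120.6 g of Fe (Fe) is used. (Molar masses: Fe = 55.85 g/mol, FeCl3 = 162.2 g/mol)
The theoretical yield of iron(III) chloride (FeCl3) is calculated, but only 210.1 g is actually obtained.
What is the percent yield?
Moles of Fe = 120.6 g ÷ 55.85 g/mol = 2.15936 mol
Mole ratio: 2 mol FeCl3 / 2 mol Fe
Moles of FeCl3 = 2.15936 × (2/2) = 2.15936 mol
Theoretical yield = 2.15936 mol × 162.2 g/mol = 350.25 g
Actual yield = 210.1 g
Percent yield = (210.1 / 350.25) × 100% = 60.0%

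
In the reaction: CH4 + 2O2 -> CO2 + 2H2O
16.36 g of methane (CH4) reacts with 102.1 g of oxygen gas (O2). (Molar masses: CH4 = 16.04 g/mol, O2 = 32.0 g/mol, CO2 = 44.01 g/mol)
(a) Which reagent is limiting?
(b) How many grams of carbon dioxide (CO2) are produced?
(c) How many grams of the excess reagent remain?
(a) CH4, (b) 44.89 g, (c) 36.82 g

Moles of CH4 = 16.36 g ÷ 16.04 g/mol = 1.01995 mol
Moles of O2 = 102.1 g ÷ 32.0 g/mol = 3.19062 mol
Moles ÷ coefficient: CH4: 1.01995/1 = 1.02, O2: 3.19062/2 = 1.595
(a) CH4 has the smaller value, so CH4 is the limiting reagent.
(b) Moles of CO2 = 1.01995 mol CH4 × (1/1) = 1.01995 mol; mass = 1.01995 mol × 44.01 g/mol = 44.89 g
(c) O2 consumed = 1.01995 × (2/1) = 2.0399 mol; remaining = 3.19062 − 2.0399 = 1.15072 mol; mass = 1.15072 mol × 32.0 g/mol = 36.82 g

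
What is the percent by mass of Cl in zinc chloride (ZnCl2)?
Mass of Cl in formula = 35.45 × 2 = 70.9 g/mol
Molar mass = 136.28 g/mol
% Cl = (70.9/136.28) × 100% = 52.03%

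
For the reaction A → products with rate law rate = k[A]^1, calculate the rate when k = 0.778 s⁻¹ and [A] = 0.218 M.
0.1696 M/s

rate = k·[A]^1 = 0.778·(0.218)^1 = 0.778·0.218 = 0.1696 M/s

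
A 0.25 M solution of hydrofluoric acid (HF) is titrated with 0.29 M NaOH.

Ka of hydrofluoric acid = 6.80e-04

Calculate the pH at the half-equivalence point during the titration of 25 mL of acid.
pH = pKa = 3.17

At the half-equivalence point, [HA] = [A⁻], so by Henderson–Hasselbalch pH = pKa + log(1) = pKa.
pKa = −log(6.80e-04) = 3.17.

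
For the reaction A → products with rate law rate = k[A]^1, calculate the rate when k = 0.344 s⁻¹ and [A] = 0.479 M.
0.1648 M/s

rate = k·[A]^1 = 0.344·(0.479)^1 = 0.344·0.479 = 0.1648 M/s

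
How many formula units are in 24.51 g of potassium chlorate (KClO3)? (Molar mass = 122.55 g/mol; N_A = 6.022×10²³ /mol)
Moles = 24.51 g ÷ 122.55 g/mol = 0.2 mol
Formula units = 0.2 mol × 6.022×10²³ /mol = 1.204e+23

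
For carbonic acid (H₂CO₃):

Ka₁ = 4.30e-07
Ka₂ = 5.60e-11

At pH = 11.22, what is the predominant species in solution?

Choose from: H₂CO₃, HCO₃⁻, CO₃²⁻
CO₃²⁻

pKa1 = 6.37, pKa2 = 10.25. Each pKa is the crossover between adjacent species; pH = 11.22 lies in the region where CO₃²⁻ predominates.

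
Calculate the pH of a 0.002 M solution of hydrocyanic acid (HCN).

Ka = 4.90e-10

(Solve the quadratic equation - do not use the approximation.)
pH = 6.00

x² + Ka×x - Ka×C = 0. Using quadratic formula: [H⁺] = 9.8970e-07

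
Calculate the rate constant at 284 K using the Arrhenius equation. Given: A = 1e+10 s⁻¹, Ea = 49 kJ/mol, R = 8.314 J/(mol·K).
9.71e+00 s⁻¹

k = A·exp(-Ea/(R·T)) = 1e+10·exp(-49000/(8.314·284)) = 1e+10·exp(-20.7524) = 1e+10·9.7131e-10 = 9.71e+00 s⁻¹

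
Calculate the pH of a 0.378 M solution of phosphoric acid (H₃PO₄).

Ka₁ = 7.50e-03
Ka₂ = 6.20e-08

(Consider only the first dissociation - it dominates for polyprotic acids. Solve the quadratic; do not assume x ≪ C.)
pH = 1.30

x² + Ka₁·x − Ka₁·C = 0 with Ka₁ = 7.50e-03, C = 0.378.
x = (−Ka₁ + √(Ka₁² + 4·Ka₁·C))/2 = 4.9627e-02 M, so pH = 1.30.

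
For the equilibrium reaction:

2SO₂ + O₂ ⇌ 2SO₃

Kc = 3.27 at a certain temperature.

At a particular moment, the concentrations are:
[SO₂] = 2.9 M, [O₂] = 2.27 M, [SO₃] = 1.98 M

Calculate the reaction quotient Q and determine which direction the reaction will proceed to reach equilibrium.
Q = 0.205, Q < K, reaction proceeds forward (toward products)

Q = ([SO₃]^2) / ([SO₂]^2 × [O₂])
  = ((1.98)^2) / ((2.9)^2·(2.27)) = 3.9204/19.091 = 0.2054
Since Q = 0.2054 < Kc = 3.27, the reaction proceeds forward (toward products) to reach equilibrium.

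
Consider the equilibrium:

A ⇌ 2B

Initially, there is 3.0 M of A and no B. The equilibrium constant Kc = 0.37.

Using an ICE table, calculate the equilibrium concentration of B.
[B] = 0.965 M

ICE: [A] = 3.0 − x, [B] = 2x.
Kc = (2x)²/(3.0 − x) = 0.37 ⇒ 4x² + 0.37x − 1.11 = 0.
x = (−0.37 + √(0.37² + 4·4·1.11))/(2·4) = (−0.37 + √17.897)/8 = 0.48256.
[B] = 2x = 0.965 M.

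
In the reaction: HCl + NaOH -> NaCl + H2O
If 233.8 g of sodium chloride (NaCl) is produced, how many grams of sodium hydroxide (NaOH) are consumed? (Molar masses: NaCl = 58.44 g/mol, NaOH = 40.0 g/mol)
Moles of NaCl = 233.8 g ÷ 58.44 g/mol = 4.00068 mol
Mole ratio: 1 mol NaOH / 1 mol NaCl
Moles of NaOH = 4.00068 × (1/1) = 4.00068 mol
Mass of NaOH = 4.00068 mol × 40.0 g/mol = 160 g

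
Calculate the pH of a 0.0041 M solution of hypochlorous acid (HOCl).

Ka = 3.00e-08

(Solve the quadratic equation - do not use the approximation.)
pH = 4.96

x² + Ka×x - Ka×C = 0. Using quadratic formula: [H⁺] = 1.1076e-05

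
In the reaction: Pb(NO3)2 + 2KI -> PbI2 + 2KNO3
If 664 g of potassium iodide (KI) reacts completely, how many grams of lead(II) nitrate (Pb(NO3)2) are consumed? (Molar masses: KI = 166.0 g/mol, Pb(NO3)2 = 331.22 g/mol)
Moles of KI = 664 g ÷ 166.0 g/mol = 4 mol
Mole ratio: 1 mol Pb(NO3)2 / 2 mol KI
Moles of Pb(NO3)2 = 4 × (1/2) = 2 mol
Mass of Pb(NO3)2 = 2 mol × 331.22 g/mol = 662.4 g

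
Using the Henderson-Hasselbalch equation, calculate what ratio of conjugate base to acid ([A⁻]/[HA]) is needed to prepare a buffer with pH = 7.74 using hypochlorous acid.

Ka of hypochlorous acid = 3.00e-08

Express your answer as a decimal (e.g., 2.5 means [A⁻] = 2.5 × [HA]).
[A⁻]/[HA] = 1.649

pKa = −log(3.00e-08) = 7.5229. pH = pKa + log([A⁻]/[HA]). 7.74 = 7.5229 + log(ratio). log(ratio) = 7.74 − 7.5229 = 0.2171. ratio = 10^(0.2171) = 1.649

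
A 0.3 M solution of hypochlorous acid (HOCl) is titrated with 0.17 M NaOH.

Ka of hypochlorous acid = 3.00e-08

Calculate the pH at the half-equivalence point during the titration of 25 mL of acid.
pH = pKa = 7.52

At the half-equivalence point, [HA] = [A⁻], so by Henderson–Hasselbalch pH = pKa + log(1) = pKa.
pKa = −log(3.00e-08) = 7.52.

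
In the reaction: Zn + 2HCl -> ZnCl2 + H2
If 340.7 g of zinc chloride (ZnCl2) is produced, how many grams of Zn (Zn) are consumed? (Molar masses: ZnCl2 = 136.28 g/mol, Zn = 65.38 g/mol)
Moles of ZnCl2 = 340.7 g ÷ 136.28 g/mol = 2.5 mol
Mole ratio: 1 mol Zn / 1 mol ZnCl2
Moles of Zn = 2.5 × (1/1) = 2.5 mol
Mass of Zn = 2.5 mol × 65.38 g/mol = 163.4 g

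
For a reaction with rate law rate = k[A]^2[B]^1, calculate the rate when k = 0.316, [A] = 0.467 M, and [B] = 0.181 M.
0.01247 M/s

rate = k·[A]^2·[B]^1 = 0.316·(0.467)^2·(0.181)^1 = 0.316·0.218089·0.181 = 0.01247 M/s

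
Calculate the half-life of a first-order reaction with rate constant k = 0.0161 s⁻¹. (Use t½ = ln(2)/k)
43.05 s

t½ = ln(2)/k = 0.6931/0.0161 = 43.05 s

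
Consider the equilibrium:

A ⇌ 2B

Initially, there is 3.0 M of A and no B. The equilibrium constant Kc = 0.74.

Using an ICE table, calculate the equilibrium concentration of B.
[B] = 1.316 M

ICE: [A] = 3.0 − x, [B] = 2x.
Kc = (2x)²/(3.0 − x) = 0.74 ⇒ 4x² + 0.74x − 2.22 = 0.
x = (−0.74 + √(0.74² + 4·4·2.22))/(2·4) = (−0.74 + √36.068)/8 = 0.6582.
[B] = 2x = 1.316 M.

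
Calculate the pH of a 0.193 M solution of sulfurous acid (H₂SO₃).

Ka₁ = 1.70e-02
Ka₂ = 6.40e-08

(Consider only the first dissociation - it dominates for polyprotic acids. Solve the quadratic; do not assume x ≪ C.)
pH = 1.31

x² + Ka₁·x − Ka₁·C = 0 with Ka₁ = 1.70e-02, C = 0.193.
x = (−Ka₁ + √(Ka₁² + 4·Ka₁·C))/2 = 4.9407e-02 M, so pH = 1.31.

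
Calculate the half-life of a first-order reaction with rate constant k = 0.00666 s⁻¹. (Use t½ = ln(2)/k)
104.08 s

t½ = ln(2)/k = 0.6931/0.00666 = 104.08 s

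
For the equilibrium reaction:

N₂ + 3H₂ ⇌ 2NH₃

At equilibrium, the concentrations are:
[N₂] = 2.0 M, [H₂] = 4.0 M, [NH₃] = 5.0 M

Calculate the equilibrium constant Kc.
K_c = 0.1953

Kc = ([NH₃]^2) / ([N₂] × [H₂]^3)
   = ((5.0)^2) / ((2.0)·(4.0)^3)
   = 25 / 128 = 0.1953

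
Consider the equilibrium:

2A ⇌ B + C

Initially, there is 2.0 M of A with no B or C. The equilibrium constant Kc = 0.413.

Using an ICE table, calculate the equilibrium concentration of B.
[B] = 0.562 M

ICE: [A] = 2.0 − 2x, [B] = [C] = x.
Kc = x²/(2.0 − 2x)² = 0.413 ⇒ √Kc = x/(2.0 − 2x).
x = √0.413·2.0/(1 + 2√0.413) = 0.64265·2.0/2.2853 = 0.56242.
[B] = x = 0.562 M.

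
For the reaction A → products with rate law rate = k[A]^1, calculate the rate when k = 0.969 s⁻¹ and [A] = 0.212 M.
0.2054 M/s

rate = k·[A]^1 = 0.969·(0.212)^1 = 0.969·0.212 = 0.2054 M/s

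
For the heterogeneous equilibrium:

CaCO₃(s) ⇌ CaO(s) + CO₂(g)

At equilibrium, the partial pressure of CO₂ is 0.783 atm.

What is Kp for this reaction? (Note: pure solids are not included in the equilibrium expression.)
K_p = 0.783

Solids (CaCO₃, CaO) have activity 1 and are excluded.
Kp = P(CO₂) = 0.783.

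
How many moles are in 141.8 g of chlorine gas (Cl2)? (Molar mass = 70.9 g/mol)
Moles = 141.8 g ÷ 70.9 g/mol = 2 mol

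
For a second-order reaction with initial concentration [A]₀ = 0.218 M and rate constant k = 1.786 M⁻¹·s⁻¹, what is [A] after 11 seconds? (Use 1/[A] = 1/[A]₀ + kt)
0.0413 M

1/[A] = 1/[A]₀ + k·t = 1/0.218 + (1.786)·(11) = 4.5872 + 19.6460 = 24.2332
[A] = 1/24.2332 = 0.0413 M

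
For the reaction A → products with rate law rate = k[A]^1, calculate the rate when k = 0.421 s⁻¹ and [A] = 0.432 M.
0.1819 M/s

rate = k·[A]^1 = 0.421·(0.432)^1 = 0.421·0.432 = 0.1819 M/s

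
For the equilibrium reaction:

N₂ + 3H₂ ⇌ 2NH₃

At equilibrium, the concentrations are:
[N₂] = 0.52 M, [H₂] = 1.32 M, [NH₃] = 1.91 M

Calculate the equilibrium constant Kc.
K_c = 3.0503

Kc = ([NH₃]^2) / ([N₂] × [H₂]^3)
   = ((1.91)^2) / ((0.52)·(1.32)^3)
   = 3.6481 / 1.196 = 3.0503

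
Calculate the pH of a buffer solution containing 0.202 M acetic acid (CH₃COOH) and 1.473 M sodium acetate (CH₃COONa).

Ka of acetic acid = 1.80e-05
pH = 5.61

pKa = -log(1.80e-05) = 4.74. pH = pKa + log([A⁻]/[HA]) = 4.74 + log(1.473/0.202)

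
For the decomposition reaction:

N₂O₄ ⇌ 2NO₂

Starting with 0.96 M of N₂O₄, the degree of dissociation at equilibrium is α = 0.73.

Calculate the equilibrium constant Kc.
K_c = 7.5790

x = α·[A]₀ = 0.73 × 0.96 = 0.7008 M dissociated.
At eq: [N₂O₄] = 0.96 − 0.7008 = 0.2592 M; [NO₂] = 2x = 1.402 M.
Kc = [NO₂]²/[N₂O₄] = (1.402)²/0.2592 = 7.579.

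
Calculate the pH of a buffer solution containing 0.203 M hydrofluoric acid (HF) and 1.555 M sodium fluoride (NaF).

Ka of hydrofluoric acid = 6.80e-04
pH = 4.05

pKa = -log(6.80e-04) = 3.17. pH = pKa + log([A⁻]/[HA]) = 3.17 + log(1.555/0.203)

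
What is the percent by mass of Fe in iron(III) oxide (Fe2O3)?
Mass of Fe in formula = 55.85 × 2 = 111.7 g/mol
Molar mass = 159.7 g/mol
% Fe = (111.7/159.7) × 100% = 69.94%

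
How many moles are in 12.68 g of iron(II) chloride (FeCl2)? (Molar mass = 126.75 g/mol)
Moles = 12.68 g ÷ 126.75 g/mol = 0.1 mol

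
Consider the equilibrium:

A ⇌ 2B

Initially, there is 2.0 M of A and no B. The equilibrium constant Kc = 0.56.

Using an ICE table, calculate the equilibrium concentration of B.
[B] = 0.928 M

ICE: [A] = 2.0 − x, [B] = 2x.
Kc = (2x)²/(2.0 − x) = 0.56 ⇒ 4x² + 0.56x − 1.12 = 0.
x = (−0.56 + √(0.56² + 4·4·1.12))/(2·4) = (−0.56 + √18.234)/8 = 0.46376.
[B] = 2x = 0.928 M.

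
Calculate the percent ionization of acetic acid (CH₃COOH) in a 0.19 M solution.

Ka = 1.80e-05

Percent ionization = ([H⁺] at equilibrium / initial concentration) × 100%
Percent ionization = 0.969%

Let x = [H⁺]. Ka = x²/(C - x) ⇒ x² + (1.80e-05)x - (1.80e-05)(0.19) = 0. x = 1.8403e-03. Percent = (1.8403e-03/0.19) × 100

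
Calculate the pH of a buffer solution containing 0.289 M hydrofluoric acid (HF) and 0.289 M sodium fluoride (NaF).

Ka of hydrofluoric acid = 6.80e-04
pH = 3.17

pKa = -log(6.80e-04) = 3.17. pH = pKa + log([A⁻]/[HA]) = 3.17 + log(0.289/0.289)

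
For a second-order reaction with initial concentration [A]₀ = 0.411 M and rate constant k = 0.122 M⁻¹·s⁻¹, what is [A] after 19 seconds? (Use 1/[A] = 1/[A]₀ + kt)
0.2105 M

1/[A] = 1/[A]₀ + k·t = 1/0.411 + (0.122)·(19) = 2.4331 + 2.3180 = 4.7511
[A] = 1/4.7511 = 0.2105 M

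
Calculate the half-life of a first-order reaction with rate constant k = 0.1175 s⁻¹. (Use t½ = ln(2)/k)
5.90 s

t½ = ln(2)/k = 0.6931/0.1175 = 5.90 s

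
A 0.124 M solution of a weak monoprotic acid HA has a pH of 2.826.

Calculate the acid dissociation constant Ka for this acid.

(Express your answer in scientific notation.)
K_a = 1.82e-05

[H⁺] = 10^(−pH) = 10^(−2.826) = 1.493e-03 M. For HA ⇌ H⁺ + A⁻, Ka = x²/(C − x) = (1.493e-03)²/(0.124 − 1.493e-03) = 1.82e-05.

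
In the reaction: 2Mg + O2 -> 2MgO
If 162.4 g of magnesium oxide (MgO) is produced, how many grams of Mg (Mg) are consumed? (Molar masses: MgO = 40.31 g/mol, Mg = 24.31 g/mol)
Moles of MgO = 162.4 g ÷ 40.31 g/mol = 4.02878 mol
Mole ratio: 2 mol Mg / 2 mol MgO
Moles of Mg = 4.02878 × (2/2) = 4.02878 mol
Mass of Mg = 4.02878 mol × 24.31 g/mol = 97.94 g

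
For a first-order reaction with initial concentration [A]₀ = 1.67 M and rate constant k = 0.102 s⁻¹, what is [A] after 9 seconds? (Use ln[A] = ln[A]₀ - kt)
0.6669 M

ln[A] = ln[A]₀ - k·t = ln(1.67) - (0.102)·(9) = 0.5128 - 0.9180 = -0.4052
[A] = e^(-0.4052) = 0.6669 M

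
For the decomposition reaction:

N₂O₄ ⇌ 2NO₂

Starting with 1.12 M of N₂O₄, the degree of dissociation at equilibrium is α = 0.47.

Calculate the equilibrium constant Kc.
K_c = 1.8672

x = α·[A]₀ = 0.47 × 1.12 = 0.5264 M dissociated.
At eq: [N₂O₄] = 1.12 − 0.5264 = 0.5936 M; [NO₂] = 2x = 1.053 M.
Kc = [NO₂]²/[N₂O₄] = (1.053)²/0.5936 = 1.867.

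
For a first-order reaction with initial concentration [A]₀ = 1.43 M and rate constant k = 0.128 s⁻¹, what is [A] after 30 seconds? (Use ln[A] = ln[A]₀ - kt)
0.0307 M

ln[A] = ln[A]₀ - k·t = ln(1.43) - (0.128)·(30) = 0.3577 - 3.8400 = -3.4823
[A] = e^(-3.4823) = 0.0307 M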